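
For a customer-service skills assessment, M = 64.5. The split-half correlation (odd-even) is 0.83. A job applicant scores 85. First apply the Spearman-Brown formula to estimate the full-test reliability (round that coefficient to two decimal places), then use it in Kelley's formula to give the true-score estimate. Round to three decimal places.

Spearman-Brown: ρ = 2r/(1 + r) = 2(0.83)/(1 + 0.83) = 1.660/1.83 = 0.9071 → 0.91
T̂ = ρX + (1 − ρ)μ
  = 0.91 × 85 + 0.09 × 64.5
  = 77.35 + 5.805
  = 83.1550
  ≈ 83.155

83.155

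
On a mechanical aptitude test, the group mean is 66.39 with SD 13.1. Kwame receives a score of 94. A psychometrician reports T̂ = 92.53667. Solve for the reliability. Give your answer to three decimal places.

T̂ = ρX + (1 − ρ)μ  ⇒  T̂ − μ = ρ(X − μ)
ρ = (T̂ − μ)/(X − μ) = (92.53667 − 66.39) / (94 − 66.39) = 26.14667 / 27.61 = 0.94700

0.947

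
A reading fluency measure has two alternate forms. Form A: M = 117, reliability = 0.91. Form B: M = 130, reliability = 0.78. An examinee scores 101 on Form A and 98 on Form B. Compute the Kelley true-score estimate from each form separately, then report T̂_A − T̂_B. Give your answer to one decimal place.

T̂_A = 0.91(101) + 0.09(117) = 102.440
T̂_B = 0.78(98) + 0.22(130) = 105.040
T̂_A − T̂_B = -2.600

-2.6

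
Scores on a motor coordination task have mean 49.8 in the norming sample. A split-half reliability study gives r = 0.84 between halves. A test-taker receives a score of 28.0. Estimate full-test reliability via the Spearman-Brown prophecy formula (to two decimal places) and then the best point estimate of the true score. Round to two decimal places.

29.96

Spearman-Brown: ρ = 2r/(1 + r) = 2(0.84)/(1 + 0.84) = 1.680/1.84 = 0.9130 → 0.91
Regress the observed score toward the mean by the unreliability: T̂ = 0.91·28.0 + 0.09·49.8 = 25.480 + 4.482 = 29.962.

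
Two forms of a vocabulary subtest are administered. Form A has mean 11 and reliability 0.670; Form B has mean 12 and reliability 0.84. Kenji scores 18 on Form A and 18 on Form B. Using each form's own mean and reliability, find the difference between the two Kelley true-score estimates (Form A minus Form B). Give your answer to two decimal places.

T̂_A = 0.670(18) + 0.330(11) = 15.6900
T̂_B = 0.84(18) + 0.16(12) = 17.0400
T̂_A − T̂_B = -1.3500

-1.35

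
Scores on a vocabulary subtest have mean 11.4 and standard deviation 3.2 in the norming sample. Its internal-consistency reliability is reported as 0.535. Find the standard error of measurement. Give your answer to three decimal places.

SEM = SD · √(1 − ρ) = 3.2 × √0.465 = 3.2 × 0.6819 = 2.1821

2.182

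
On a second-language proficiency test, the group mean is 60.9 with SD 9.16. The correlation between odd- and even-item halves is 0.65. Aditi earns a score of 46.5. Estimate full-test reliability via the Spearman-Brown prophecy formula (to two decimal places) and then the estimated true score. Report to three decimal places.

49.524

Spearman-Brown: ρ = 2r/(1 + r) = 2(0.65)/(1 + 0.65) = 1.300/1.65 = 0.7879 → 0.79
T̂ = 0.79(46.5) + 0.21(60.9) = 36.735 + 12.789 = 49.5240 → 49.524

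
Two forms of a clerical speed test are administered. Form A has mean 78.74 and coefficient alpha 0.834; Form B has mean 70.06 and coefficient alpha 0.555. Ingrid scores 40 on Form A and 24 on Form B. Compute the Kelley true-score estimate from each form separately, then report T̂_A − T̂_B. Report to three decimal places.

T̂_A = 0.834(40) + 0.166(78.74) = 46.43084
T̂_B = 0.555(24) + 0.445(70.06) = 44.49670
T̂_A − T̂_B = 1.93414

1.934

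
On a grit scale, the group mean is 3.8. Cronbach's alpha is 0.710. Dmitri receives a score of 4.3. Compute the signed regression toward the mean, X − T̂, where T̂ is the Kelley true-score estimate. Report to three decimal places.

0.145

Weight the observed score by reliability and the mean by (1 − reliability): T̂ = 0.710·4.3 + 0.290·3.8 = 3.0530 + 1.1020 = 4.15500.
X − T̂ = 4.3 − 4.1550 = 0.1450 → 0.145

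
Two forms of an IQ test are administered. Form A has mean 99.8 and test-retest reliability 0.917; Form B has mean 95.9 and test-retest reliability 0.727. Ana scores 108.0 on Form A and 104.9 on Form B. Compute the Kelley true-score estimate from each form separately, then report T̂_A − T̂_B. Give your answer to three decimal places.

4.876

T̂_A = 0.917(108.0) + 0.083(99.8) = 107.31940
T̂_B = 0.727(104.9) + 0.273(95.9) = 102.44300
T̂_A − T̂_B = 4.87640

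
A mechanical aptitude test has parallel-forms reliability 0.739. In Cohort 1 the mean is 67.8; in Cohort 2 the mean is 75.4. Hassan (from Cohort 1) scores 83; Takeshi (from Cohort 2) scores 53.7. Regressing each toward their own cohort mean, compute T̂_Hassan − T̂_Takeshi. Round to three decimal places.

T̂_Hassan = 0.739(83) + 0.261(67.8) = 79.03280
T̂_Takeshi = 0.739(53.7) + 0.261(75.4) = 59.36370
Difference = 79.03280 − 59.36370 = 19.66910

19.669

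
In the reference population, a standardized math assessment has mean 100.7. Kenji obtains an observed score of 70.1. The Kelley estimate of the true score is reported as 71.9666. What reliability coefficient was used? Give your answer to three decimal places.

0.939

T̂ = ρX + (1 − ρ)μ  ⇒  T̂ − μ = ρ(X − μ)
ρ = (T̂ − μ)/(X − μ) = (71.9666 − 100.7) / (70.1 − 100.7) = -28.7334 / -30.6 = 0.93900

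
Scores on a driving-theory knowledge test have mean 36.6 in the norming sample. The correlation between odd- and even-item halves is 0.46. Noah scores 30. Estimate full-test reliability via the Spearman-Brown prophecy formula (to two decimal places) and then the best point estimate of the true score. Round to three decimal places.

Spearman-Brown: ρ = 2r/(1 + r) = 2(0.46)/(1 + 0.46) = 0.920/1.46 = 0.6301 → 0.63
T̂ = 0.63(30) + 0.37(36.6) = 18.90 + 13.542 = 32.4420 → 32.442

32.442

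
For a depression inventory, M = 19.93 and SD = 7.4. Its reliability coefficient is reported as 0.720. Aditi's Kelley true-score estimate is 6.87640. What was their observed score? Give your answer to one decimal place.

T̂ = ρX + (1 − ρ)μ  ⇒  X = (T̂ − (1 − ρ)μ) / ρ
X = (6.87640 − 0.280 × 19.93) / 0.720 = (6.87640 − 5.58040) / 0.720 = 1.29600 / 0.720 = 1.800

1.8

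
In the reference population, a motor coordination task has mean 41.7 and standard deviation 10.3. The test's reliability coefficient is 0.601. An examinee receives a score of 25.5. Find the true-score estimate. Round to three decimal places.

T̂ = 0.601(25.5) + 0.399(41.7) = 15.3255 + 16.6383 = 31.9638 → 31.964

31.964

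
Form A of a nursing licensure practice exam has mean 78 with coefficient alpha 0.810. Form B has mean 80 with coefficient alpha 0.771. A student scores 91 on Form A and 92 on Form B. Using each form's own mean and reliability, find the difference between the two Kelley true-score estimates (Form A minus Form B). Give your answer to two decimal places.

-0.72

T̂_A = 0.810(91) + 0.190(78) = 88.5300
T̂_B = 0.771(92) + 0.229(80) = 89.2520
T̂_A − T̂_B = -0.7220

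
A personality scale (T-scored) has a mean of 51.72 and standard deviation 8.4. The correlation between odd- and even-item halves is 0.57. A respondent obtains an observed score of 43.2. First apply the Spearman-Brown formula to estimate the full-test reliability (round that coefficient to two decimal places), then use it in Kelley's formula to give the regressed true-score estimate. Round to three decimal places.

45.500

Spearman-Brown: ρ = 2r/(1 + r) = 2(0.57)/(1 + 0.57) = 1.140/1.57 = 0.7261 → 0.73
T̂ = ρX + (1 − ρ)μ
  = 0.73 × 43.2 + 0.27 × 51.72
  = 31.536 + 13.9644
  = 45.5004
  ≈ 45.500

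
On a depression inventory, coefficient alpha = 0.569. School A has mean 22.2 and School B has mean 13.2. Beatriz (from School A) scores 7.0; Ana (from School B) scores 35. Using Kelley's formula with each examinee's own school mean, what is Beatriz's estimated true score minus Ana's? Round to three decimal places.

-12.053

T̂_Beatriz = 0.569(7.0) + 0.431(22.2) = 13.55120
T̂_Ana = 0.569(35) + 0.431(13.2) = 25.60420
Difference = 13.55120 − 25.60420 = -12.05300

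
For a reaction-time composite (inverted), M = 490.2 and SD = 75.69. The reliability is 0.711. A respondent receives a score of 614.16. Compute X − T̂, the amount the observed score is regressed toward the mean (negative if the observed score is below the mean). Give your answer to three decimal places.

T̂ = 0.711(614.16) + 0.289(490.2) = 436.66776 + 141.6678 = 578.33556 → 578.3356
X − T̂ = 614.16 − 578.3356 = 35.8244 → 35.824

35.824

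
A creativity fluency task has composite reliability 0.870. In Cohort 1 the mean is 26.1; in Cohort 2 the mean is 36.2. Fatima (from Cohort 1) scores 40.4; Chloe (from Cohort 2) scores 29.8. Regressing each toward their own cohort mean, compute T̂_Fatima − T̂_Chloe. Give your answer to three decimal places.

7.909

T̂_Fatima = 0.870(40.4) + 0.130(26.1) = 38.54100
T̂_Chloe = 0.870(29.8) + 0.130(36.2) = 30.63200
Difference = 38.54100 − 30.63200 = 7.90900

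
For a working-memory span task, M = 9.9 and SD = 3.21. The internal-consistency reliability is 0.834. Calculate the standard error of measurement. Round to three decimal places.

SEM = SD · √(1 − ρ) = 3.21 × √0.166 = 3.21 × 0.4074 = 1.3079

1.308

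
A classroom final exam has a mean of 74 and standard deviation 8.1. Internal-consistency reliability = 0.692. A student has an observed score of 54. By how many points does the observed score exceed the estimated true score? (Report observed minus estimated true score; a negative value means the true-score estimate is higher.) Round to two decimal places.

-6.16

Weight the observed score by reliability and the mean by (1 − reliability): T̂ = 0.692·54 + 0.308·74 = 37.368 + 22.792 = 60.1600.
X − T̂ = 54 − 60.160 = -6.160 → -6.16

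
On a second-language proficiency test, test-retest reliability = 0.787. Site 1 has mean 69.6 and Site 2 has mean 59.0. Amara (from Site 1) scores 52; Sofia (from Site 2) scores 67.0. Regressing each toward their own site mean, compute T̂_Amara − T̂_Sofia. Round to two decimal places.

-9.55

T̂_Amara = 0.787(52) + 0.213(69.6) = 55.7488
T̂_Sofia = 0.787(67.0) + 0.213(59.0) = 65.2960
Difference = 55.7488 − 65.2960 = -9.5472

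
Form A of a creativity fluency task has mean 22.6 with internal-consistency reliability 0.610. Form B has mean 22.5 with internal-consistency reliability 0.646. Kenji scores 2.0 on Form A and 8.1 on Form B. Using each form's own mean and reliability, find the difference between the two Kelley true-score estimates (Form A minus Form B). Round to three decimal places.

T̂_A = 0.610(2.0) + 0.390(22.6) = 10.03400
T̂_B = 0.646(8.1) + 0.354(22.5) = 13.19760
T̂_A − T̂_B = -3.16360

-3.164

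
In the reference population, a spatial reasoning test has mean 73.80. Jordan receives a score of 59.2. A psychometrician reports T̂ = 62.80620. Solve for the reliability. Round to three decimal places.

T̂ = ρX + (1 − ρ)μ  ⇒  T̂ − μ = ρ(X − μ)
ρ = (T̂ − μ)/(X − μ) = (62.80620 − 73.80) / (59.2 − 73.80) = -10.99380 / -14.60 = 0.75300

0.753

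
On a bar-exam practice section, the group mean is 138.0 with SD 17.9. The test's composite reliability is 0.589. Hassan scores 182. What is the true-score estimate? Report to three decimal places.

163.916

Regress the observed score toward the mean by the unreliability: T̂ = 0.589·182 + 0.411·138.0 = 107.198 + 56.7180 = 163.9160.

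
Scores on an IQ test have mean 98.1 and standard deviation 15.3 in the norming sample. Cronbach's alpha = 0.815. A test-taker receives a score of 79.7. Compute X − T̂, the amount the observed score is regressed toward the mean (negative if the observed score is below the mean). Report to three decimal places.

T̂ = ρX + (1 − ρ)μ
  = 0.815 × 79.7 + 0.185 × 98.1
  = 64.9555 + 18.1485
  = 83.10400
  ≈ 83.1040
X − T̂ = 79.7 − 83.1040 = -3.4040 → -3.404

-3.404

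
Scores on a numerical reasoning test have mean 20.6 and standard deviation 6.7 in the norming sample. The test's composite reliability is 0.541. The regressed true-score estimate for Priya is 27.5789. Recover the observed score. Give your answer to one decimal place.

33.5

T̂ = ρX + (1 − ρ)μ  ⇒  X = (T̂ − (1 − ρ)μ) / ρ
X = (27.5789 − 0.459 × 20.6) / 0.541 = (27.5789 − 9.4554) / 0.541 = 18.1235 / 0.541 = 33.500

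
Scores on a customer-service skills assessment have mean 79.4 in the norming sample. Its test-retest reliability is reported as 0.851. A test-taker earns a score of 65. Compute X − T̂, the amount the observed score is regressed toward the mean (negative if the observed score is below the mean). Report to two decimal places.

-2.15

T̂ = ρX + (1 − ρ)μ
  = 0.851 × 65 + 0.149 × 79.4
  = 55.315 + 11.8306
  = 67.1456
  ≈ 67.146
X − T̂ = 65 − 67.146 = -2.146 → -2.15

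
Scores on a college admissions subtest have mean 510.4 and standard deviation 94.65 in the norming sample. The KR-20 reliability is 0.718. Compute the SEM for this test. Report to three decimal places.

SEM = SD · √(1 − ρ) = 94.65 × √0.282 = 94.65 × 0.5310 = 50.2626

50.263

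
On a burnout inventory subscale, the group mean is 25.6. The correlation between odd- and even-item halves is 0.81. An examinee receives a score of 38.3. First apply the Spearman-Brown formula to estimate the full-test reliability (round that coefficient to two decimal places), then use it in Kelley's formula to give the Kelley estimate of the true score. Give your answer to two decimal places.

Spearman-Brown: ρ = 2r/(1 + r) = 2(0.81)/(1 + 0.81) = 1.620/1.81 = 0.8950 → 0.90
T̂ = ρX + (1 − ρ)μ
  = 0.90 × 38.3 + 0.10 × 25.6
  = 34.470 + 2.560
  = 37.030
  ≈ 37.03

37.03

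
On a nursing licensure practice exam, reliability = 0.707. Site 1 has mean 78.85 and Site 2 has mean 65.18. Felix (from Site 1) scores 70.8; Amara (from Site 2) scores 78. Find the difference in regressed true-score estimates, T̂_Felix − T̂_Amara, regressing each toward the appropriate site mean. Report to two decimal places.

T̂_Felix = 0.707(70.8) + 0.293(78.85) = 73.1586
T̂_Amara = 0.707(78) + 0.293(65.18) = 74.2437
Difference = 73.1586 − 74.2437 = -1.0851

-1.09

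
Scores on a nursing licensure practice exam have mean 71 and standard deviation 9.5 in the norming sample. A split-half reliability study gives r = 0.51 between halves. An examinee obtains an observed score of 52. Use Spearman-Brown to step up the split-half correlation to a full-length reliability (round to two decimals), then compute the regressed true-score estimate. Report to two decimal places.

Spearman-Brown: ρ = 2r/(1 + r) = 2(0.51)/(1 + 0.51) = 1.020/1.51 = 0.6755 → 0.68
T̂ = 0.68(52) + 0.32(71) = 35.36 + 22.72 = 58.080 → 58.08

58.08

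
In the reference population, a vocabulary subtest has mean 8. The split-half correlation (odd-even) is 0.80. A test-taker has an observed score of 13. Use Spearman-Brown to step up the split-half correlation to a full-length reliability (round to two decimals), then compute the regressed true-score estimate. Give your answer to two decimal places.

12.45

Spearman-Brown: ρ = 2r/(1 + r) = 2(0.80)/(1 + 0.80) = 1.600/1.80 = 0.8889 → 0.89
T̂ = ρX + (1 − ρ)μ
  = 0.89 × 13 + 0.11 × 8
  = 11.57 + 0.88
  = 12.450
  ≈ 12.45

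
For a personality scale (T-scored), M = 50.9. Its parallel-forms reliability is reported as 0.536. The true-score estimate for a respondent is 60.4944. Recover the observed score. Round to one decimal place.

T̂ = ρX + (1 − ρ)μ  ⇒  X = (T̂ − (1 − ρ)μ) / ρ
X = (60.4944 − 0.464 × 50.9) / 0.536 = (60.4944 − 23.6176) / 0.536 = 36.8768 / 0.536 = 68.800

68.8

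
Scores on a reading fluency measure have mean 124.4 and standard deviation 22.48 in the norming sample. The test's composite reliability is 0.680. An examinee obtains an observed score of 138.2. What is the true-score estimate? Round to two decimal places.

133.78

T̂ = 0.680(138.2) + 0.320(124.4) = 93.9760 + 39.8080 = 133.784 → 133.78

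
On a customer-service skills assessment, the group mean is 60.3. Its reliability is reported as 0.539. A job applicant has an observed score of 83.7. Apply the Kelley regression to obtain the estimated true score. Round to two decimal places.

72.91

T̂ = 0.539(83.7) + 0.461(60.3) = 45.1143 + 27.7983 = 72.913 → 72.91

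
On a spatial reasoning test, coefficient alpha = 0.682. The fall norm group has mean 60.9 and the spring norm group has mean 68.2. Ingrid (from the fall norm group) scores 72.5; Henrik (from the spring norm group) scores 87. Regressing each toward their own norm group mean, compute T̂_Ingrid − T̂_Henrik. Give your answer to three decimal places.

-12.210

T̂_Ingrid = 0.682(72.5) + 0.318(60.9) = 68.81120
T̂_Henrik = 0.682(87) + 0.318(68.2) = 81.02160
Difference = 68.81120 − 81.02160 = -12.21040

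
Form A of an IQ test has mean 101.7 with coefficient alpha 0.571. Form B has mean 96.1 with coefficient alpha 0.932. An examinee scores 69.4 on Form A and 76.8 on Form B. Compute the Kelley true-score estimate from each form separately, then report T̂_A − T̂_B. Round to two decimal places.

5.14

T̂_A = 0.571(69.4) + 0.429(101.7) = 83.2567
T̂_B = 0.932(76.8) + 0.068(96.1) = 78.1124
T̂_A − T̂_B = 5.1443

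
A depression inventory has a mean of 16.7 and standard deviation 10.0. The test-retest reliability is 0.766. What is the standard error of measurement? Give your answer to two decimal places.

SEM = SD · √(1 − ρ) = 10.0 × √0.234 = 10.0 × 0.4837 = 4.837

4.84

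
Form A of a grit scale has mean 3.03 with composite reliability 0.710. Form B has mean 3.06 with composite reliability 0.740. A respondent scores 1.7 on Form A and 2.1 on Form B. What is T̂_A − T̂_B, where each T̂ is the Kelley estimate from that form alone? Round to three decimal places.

T̂_A = 0.710(1.7) + 0.290(3.03) = 2.08570
T̂_B = 0.740(2.1) + 0.260(3.06) = 2.34960
T̂_A − T̂_B = -0.26390

-0.264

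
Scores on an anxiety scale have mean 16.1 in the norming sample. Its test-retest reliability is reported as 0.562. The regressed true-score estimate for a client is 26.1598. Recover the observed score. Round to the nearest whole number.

T̂ = ρX + (1 − ρ)μ  ⇒  X = (T̂ − (1 − ρ)μ) / ρ
X = (26.1598 − 0.438 × 16.1) / 0.562 = (26.1598 − 7.0518) / 0.562 = 19.1080 / 0.562 = 34.00

34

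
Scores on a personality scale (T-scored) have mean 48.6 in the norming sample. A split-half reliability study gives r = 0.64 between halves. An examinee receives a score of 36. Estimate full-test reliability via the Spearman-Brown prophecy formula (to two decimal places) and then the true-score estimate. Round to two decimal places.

Spearman-Brown: ρ = 2r/(1 + r) = 2(0.64)/(1 + 0.64) = 1.280/1.64 = 0.7805 → 0.78
Weight the observed score by reliability and the mean by (1 − reliability): T̂ = 0.78·36 + 0.22·48.6 = 28.08 + 10.692 = 38.772.

38.77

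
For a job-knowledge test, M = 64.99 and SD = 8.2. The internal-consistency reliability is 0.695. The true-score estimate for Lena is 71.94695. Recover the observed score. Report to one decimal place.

75.0

T̂ = ρX + (1 − ρ)μ  ⇒  X = (T̂ − (1 − ρ)μ) / ρ
X = (71.94695 − 0.305 × 64.99) / 0.695 = (71.94695 − 19.82195) / 0.695 = 52.12500 / 0.695 = 75.000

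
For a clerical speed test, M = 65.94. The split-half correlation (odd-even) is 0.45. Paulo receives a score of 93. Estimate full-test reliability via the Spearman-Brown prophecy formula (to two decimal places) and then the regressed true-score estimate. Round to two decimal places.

Spearman-Brown: ρ = 2r/(1 + r) = 2(0.45)/(1 + 0.45) = 0.900/1.45 = 0.6207 → 0.62
T̂ = ρX + (1 − ρ)μ
  = 0.62 × 93 + 0.38 × 65.94
  = 57.66 + 25.0572
  = 82.717
  ≈ 82.72

82.72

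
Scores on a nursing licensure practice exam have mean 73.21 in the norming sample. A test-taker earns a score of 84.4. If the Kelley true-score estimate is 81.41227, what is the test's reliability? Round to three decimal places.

T̂ = ρX + (1 − ρ)μ  ⇒  T̂ − μ = ρ(X − μ)
ρ = (T̂ − μ)/(X − μ) = (81.41227 − 73.21) / (84.4 − 73.21) = 8.20227 / 11.19 = 0.73300

0.733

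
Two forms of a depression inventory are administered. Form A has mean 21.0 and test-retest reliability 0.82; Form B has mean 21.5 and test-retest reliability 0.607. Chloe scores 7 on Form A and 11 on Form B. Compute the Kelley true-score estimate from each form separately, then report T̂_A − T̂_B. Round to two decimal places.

-5.61

T̂_A = 0.82(7) + 0.18(21.0) = 9.5200
T̂_B = 0.607(11) + 0.393(21.5) = 15.1265
T̂_A − T̂_B = -5.6065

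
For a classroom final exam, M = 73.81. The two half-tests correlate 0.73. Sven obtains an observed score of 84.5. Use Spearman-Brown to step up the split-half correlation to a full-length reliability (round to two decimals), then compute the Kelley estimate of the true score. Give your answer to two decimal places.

82.79

Spearman-Brown: ρ = 2r/(1 + r) = 2(0.73)/(1 + 0.73) = 1.460/1.73 = 0.8439 → 0.84
T̂ = ρX + (1 − ρ)μ
  = 0.84 × 84.5 + 0.16 × 73.81
  = 70.980 + 11.8096
  = 82.790
  ≈ 82.79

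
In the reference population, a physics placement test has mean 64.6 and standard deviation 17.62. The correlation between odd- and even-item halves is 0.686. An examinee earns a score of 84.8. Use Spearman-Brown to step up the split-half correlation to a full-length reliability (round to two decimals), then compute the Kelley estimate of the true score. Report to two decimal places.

80.96

Spearman-Brown: ρ = 2r/(1 + r) = 2(0.686)/(1 + 0.686) = 1.3720/1.686 = 0.8138 → 0.81
Kelley's formula gives T̂ = 0.81·84.8 + 0.19·64.6 = 68.688 + 12.274 = 80.962.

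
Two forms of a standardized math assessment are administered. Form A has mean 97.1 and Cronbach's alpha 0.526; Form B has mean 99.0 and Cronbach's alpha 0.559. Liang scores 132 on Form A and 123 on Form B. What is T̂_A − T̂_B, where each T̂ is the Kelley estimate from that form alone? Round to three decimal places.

T̂_A = 0.526(132) + 0.474(97.1) = 115.45740
T̂_B = 0.559(123) + 0.441(99.0) = 112.41600
T̂_A − T̂_B = 3.04140

3.041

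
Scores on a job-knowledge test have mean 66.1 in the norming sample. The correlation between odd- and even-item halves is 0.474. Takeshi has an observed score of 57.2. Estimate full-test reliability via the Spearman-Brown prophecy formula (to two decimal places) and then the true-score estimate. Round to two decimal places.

60.40

Spearman-Brown: ρ = 2r/(1 + r) = 2(0.474)/(1 + 0.474) = 0.9480/1.474 = 0.6431 → 0.64
T̂ = 0.64(57.2) + 0.36(66.1) = 36.608 + 23.796 = 60.404 → 60.40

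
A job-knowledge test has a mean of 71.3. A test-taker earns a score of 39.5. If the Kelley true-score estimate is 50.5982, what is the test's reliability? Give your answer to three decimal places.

0.651

T̂ = ρX + (1 − ρ)μ  ⇒  T̂ − μ = ρ(X − μ)
ρ = (T̂ − μ)/(X − μ) = (50.5982 − 71.3) / (39.5 − 71.3) = -20.7018 / -31.8 = 0.65100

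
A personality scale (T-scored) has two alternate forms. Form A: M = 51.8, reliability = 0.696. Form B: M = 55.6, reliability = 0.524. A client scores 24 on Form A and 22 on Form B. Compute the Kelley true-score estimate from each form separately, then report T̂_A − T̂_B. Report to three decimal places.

T̂_A = 0.696(24) + 0.304(51.8) = 32.45120
T̂_B = 0.524(22) + 0.476(55.6) = 37.99360
T̂_A − T̂_B = -5.54240

-5.542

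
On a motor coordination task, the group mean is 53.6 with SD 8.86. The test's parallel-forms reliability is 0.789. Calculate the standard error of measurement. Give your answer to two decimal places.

4.07

SEM = SD · √(1 − ρ) = 8.86 × √0.211 = 8.86 × 0.4593 = 4.070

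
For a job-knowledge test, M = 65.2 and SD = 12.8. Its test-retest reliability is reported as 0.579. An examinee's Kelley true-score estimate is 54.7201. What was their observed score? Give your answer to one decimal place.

47.1

T̂ = ρX + (1 − ρ)μ  ⇒  X = (T̂ − (1 − ρ)μ) / ρ
X = (54.7201 − 0.421 × 65.2) / 0.579 = (54.7201 − 27.4492) / 0.579 = 27.2709 / 0.579 = 47.100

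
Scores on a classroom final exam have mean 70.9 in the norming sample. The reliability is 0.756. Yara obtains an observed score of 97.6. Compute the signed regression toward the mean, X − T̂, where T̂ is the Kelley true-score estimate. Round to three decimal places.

Regress the observed score toward the mean by the unreliability: T̂ = 0.756·97.6 + 0.244·70.9 = 73.7856 + 17.2996 = 91.08520.
X − T̂ = 97.6 − 91.0852 = 6.5148 → 6.515

6.515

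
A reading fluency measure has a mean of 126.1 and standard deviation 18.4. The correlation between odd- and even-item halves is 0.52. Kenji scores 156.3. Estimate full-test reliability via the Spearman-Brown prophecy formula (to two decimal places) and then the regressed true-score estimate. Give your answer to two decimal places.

Spearman-Brown: ρ = 2r/(1 + r) = 2(0.52)/(1 + 0.52) = 1.040/1.52 = 0.6842 → 0.68
T̂ = 0.68(156.3) + 0.32(126.1) = 106.284 + 40.352 = 146.636 → 146.64

146.64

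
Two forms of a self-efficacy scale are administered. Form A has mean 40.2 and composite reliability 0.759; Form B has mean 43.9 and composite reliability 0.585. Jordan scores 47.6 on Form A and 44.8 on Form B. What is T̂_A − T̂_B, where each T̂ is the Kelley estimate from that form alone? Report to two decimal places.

T̂_A = 0.759(47.6) + 0.241(40.2) = 45.8166
T̂_B = 0.585(44.8) + 0.415(43.9) = 44.4265
T̂_A − T̂_B = 1.3901

1.39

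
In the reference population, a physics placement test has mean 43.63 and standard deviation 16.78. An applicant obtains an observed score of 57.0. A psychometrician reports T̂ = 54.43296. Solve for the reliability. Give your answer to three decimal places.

T̂ = ρX + (1 − ρ)μ  ⇒  T̂ − μ = ρ(X − μ)
ρ = (T̂ − μ)/(X − μ) = (54.43296 − 43.63) / (57.0 − 43.63) = 10.80296 / 13.37 = 0.80800

0.808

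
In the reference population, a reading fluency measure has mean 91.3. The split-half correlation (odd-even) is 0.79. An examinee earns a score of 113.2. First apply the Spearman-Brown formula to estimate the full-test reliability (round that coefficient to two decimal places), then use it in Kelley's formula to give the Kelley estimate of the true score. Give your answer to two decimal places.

110.57

Spearman-Brown: ρ = 2r/(1 + r) = 2(0.79)/(1 + 0.79) = 1.580/1.79 = 0.8827 → 0.88
Weight the observed score by reliability and the mean by (1 − reliability): T̂ = 0.88·113.2 + 0.12·91.3 = 99.616 + 10.956 = 110.572.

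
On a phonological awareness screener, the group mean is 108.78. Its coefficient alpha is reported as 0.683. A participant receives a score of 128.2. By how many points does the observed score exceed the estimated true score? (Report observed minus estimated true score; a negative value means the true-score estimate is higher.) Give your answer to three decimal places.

6.156

T̂ = ρX + (1 − ρ)μ
  = 0.683 × 128.2 + 0.317 × 108.78
  = 87.5606 + 34.48326
  = 122.04386
  ≈ 122.0439
X − T̂ = 128.2 − 122.0439 = 6.1561 → 6.156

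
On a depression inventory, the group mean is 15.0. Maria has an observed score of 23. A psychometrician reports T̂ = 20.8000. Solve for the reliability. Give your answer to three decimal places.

0.725

T̂ = ρX + (1 − ρ)μ  ⇒  T̂ − μ = ρ(X − μ)
ρ = (T̂ − μ)/(X − μ) = (20.8000 − 15.0) / (23 − 15.0) = 5.8000 / 8.0 = 0.72500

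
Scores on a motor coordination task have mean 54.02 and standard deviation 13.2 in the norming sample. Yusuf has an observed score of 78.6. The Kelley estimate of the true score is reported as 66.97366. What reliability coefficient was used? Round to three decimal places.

T̂ = ρX + (1 − ρ)μ  ⇒  T̂ − μ = ρ(X − μ)
ρ = (T̂ − μ)/(X − μ) = (66.97366 − 54.02) / (78.6 − 54.02) = 12.95366 / 24.58 = 0.52700

0.527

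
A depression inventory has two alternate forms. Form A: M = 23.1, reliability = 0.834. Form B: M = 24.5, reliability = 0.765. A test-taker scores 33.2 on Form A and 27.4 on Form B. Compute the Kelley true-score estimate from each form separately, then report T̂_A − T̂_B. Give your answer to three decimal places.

4.805

T̂_A = 0.834(33.2) + 0.166(23.1) = 31.52340
T̂_B = 0.765(27.4) + 0.235(24.5) = 26.71850
T̂_A − T̂_B = 4.80490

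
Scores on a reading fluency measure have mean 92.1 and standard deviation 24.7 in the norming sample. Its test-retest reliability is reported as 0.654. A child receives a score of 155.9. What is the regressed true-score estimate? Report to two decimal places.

T̂ = ρX + (1 − ρ)μ
  = 0.654 × 155.9 + 0.346 × 92.1
  = 101.9586 + 31.8666
  = 133.825
  ≈ 133.83

133.83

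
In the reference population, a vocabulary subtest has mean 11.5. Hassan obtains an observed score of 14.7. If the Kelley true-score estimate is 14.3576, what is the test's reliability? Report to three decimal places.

T̂ = ρX + (1 − ρ)μ  ⇒  T̂ − μ = ρ(X − μ)
ρ = (T̂ − μ)/(X − μ) = (14.3576 − 11.5) / (14.7 − 11.5) = 2.8576 / 3.2 = 0.89300

0.893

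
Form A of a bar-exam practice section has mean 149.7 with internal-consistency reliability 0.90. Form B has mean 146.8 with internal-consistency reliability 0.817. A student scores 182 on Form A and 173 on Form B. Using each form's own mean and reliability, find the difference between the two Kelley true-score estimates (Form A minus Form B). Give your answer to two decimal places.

T̂_A = 0.90(182) + 0.10(149.7) = 178.7700
T̂_B = 0.817(173) + 0.183(146.8) = 168.2054
T̂_A − T̂_B = 10.5646

10.56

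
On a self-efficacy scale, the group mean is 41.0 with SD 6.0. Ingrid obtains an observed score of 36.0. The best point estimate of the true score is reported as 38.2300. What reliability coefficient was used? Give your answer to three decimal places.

T̂ = ρX + (1 − ρ)μ  ⇒  T̂ − μ = ρ(X − μ)
ρ = (T̂ − μ)/(X − μ) = (38.2300 − 41.0) / (36.0 − 41.0) = -2.7700 / -5.0 = 0.55400

0.554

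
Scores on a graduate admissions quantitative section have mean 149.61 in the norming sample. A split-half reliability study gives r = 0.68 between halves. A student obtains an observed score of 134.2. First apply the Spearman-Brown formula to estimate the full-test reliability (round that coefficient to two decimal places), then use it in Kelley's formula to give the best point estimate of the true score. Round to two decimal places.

Spearman-Brown: ρ = 2r/(1 + r) = 2(0.68)/(1 + 0.68) = 1.360/1.68 = 0.8095 → 0.81
Kelley's formula gives T̂ = 0.81·134.2 + 0.19·149.61 = 108.702 + 28.4259 = 137.128.

137.13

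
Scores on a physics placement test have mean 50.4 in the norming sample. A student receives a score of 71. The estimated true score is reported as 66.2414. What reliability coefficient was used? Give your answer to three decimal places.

T̂ = ρX + (1 − ρ)μ  ⇒  T̂ − μ = ρ(X − μ)
ρ = (T̂ − μ)/(X − μ) = (66.2414 − 50.4) / (71 − 50.4) = 15.8414 / 20.6 = 0.76900

0.769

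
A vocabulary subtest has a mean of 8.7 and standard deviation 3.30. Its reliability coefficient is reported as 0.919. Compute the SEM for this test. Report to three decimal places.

0.939

SEM = SD · √(1 − ρ) = 3.30 × √0.081 = 3.30 × 0.2846 = 0.9392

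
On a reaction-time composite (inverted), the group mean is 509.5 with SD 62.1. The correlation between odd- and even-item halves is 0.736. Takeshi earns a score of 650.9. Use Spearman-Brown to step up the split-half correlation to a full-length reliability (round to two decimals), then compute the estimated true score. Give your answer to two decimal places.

629.69

Spearman-Brown: ρ = 2r/(1 + r) = 2(0.736)/(1 + 0.736) = 1.4720/1.736 = 0.8479 → 0.85
Weight the observed score by reliability and the mean by (1 − reliability): T̂ = 0.85·650.9 + 0.15·509.5 = 553.265 + 76.425 = 629.690.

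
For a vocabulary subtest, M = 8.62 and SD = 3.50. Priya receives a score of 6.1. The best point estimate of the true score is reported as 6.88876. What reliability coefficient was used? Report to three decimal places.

T̂ = ρX + (1 − ρ)μ  ⇒  T̂ − μ = ρ(X − μ)
ρ = (T̂ − μ)/(X − μ) = (6.88876 − 8.62) / (6.1 − 8.62) = -1.73124 / -2.52 = 0.68700

0.687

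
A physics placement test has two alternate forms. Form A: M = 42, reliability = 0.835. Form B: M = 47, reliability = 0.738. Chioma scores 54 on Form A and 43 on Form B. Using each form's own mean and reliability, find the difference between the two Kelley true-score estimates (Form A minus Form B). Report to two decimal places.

7.97

T̂_A = 0.835(54) + 0.165(42) = 52.0200
T̂_B = 0.738(43) + 0.262(47) = 44.0480
T̂_A − T̂_B = 7.9720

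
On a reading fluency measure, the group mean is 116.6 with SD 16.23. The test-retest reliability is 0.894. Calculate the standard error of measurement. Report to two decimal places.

SEM = SD · √(1 − ρ) = 16.23 × √0.106 = 16.23 × 0.3256 = 5.284

5.28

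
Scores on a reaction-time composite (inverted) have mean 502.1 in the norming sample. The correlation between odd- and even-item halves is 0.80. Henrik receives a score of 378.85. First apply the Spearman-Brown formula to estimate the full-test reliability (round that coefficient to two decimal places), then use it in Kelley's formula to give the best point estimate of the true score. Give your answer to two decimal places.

392.41

Spearman-Brown: ρ = 2r/(1 + r) = 2(0.80)/(1 + 0.80) = 1.600/1.80 = 0.8889 → 0.89
T̂ = ρX + (1 − ρ)μ
  = 0.89 × 378.85 + 0.11 × 502.1
  = 337.1765 + 55.231
  = 392.408
  ≈ 392.41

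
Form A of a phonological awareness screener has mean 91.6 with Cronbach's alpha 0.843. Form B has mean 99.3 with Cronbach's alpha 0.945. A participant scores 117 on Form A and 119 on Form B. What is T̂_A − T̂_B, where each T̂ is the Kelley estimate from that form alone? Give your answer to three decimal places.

-4.904

T̂_A = 0.843(117) + 0.157(91.6) = 113.01220
T̂_B = 0.945(119) + 0.055(99.3) = 117.91650
T̂_A − T̂_B = -4.90430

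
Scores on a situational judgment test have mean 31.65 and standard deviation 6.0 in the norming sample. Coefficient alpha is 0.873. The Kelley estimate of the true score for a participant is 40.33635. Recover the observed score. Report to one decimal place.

T̂ = ρX + (1 − ρ)μ  ⇒  X = (T̂ − (1 − ρ)μ) / ρ
X = (40.33635 − 0.127 × 31.65) / 0.873 = (40.33635 − 4.01955) / 0.873 = 36.31680 / 0.873 = 41.600

41.6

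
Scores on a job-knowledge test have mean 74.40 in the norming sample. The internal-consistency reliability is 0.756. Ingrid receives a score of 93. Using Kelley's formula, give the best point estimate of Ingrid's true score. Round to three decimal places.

T̂ = ρX + (1 − ρ)μ
  = 0.756 × 93 + 0.244 × 74.40
  = 70.308 + 18.15360
  = 88.4616
  ≈ 88.462

88.462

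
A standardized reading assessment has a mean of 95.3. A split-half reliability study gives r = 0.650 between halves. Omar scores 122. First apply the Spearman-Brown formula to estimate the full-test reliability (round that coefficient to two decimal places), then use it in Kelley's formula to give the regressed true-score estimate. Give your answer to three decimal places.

116.393

Spearman-Brown: ρ = 2r/(1 + r) = 2(0.650)/(1 + 0.650) = 1.3000/1.650 = 0.7879 → 0.79
T̂ = ρX + (1 − ρ)μ
  = 0.79 × 122 + 0.21 × 95.3
  = 96.38 + 20.013
  = 116.3930
  ≈ 116.393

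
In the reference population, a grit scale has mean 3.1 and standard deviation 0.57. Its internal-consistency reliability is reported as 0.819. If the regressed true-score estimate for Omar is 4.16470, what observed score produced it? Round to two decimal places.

4.40

T̂ = ρX + (1 − ρ)μ  ⇒  X = (T̂ − (1 − ρ)μ) / ρ
X = (4.16470 − 0.181 × 3.1) / 0.819 = (4.16470 − 0.5611) / 0.819 = 3.60360 / 0.819 = 4.4000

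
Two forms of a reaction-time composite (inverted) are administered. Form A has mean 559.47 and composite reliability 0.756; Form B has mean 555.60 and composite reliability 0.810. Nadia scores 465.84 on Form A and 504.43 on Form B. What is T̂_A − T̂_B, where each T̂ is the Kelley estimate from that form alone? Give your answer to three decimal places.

-25.467

T̂_A = 0.756(465.84) + 0.244(559.47) = 488.68572
T̂_B = 0.810(504.43) + 0.190(555.60) = 514.15230
T̂_A − T̂_B = -25.46658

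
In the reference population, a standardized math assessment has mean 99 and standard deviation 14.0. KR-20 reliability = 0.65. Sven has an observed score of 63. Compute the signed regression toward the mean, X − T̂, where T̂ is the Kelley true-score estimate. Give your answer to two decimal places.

-12.60

Weight the observed score by reliability and the mean by (1 − reliability): T̂ = 0.65·63 + 0.35·99 = 40.95 + 34.65 = 75.6000.
X − T̂ = 63 − 75.600 = -12.600 → -12.60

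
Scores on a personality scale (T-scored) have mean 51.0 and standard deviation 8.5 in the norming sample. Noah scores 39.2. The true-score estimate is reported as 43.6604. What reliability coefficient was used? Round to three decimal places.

0.622

T̂ = ρX + (1 − ρ)μ  ⇒  T̂ − μ = ρ(X − μ)
ρ = (T̂ − μ)/(X − μ) = (43.6604 − 51.0) / (39.2 − 51.0) = -7.3396 / -11.8 = 0.62200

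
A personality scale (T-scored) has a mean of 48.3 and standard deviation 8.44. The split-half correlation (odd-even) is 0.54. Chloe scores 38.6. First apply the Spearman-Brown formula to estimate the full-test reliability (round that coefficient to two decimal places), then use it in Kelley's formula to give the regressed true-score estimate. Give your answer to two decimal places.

Spearman-Brown: ρ = 2r/(1 + r) = 2(0.54)/(1 + 0.54) = 1.080/1.54 = 0.7013 → 0.70
Kelley's formula gives T̂ = 0.70·38.6 + 0.30·48.3 = 27.020 + 14.490 = 41.510.

41.51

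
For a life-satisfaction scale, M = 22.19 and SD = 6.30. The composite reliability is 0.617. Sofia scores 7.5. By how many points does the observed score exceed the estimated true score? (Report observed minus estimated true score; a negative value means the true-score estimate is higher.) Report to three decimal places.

T̂ = 0.617(7.5) + 0.383(22.19) = 4.6275 + 8.49877 = 13.12627 → 13.1263
X − T̂ = 7.5 − 13.1263 = -5.6263 → -5.626

-5.626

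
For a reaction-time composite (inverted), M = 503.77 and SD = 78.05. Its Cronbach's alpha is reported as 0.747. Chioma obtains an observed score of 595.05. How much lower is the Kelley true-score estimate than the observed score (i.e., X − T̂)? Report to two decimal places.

23.09

T̂ = 0.747(595.05) + 0.253(503.77) = 444.50235 + 127.45381 = 571.9562 → 571.956
X − T̂ = 595.05 − 571.956 = 23.094 → 23.09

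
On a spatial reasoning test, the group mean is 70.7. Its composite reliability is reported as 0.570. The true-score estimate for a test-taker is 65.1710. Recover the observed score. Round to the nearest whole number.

T̂ = ρX + (1 − ρ)μ  ⇒  X = (T̂ − (1 − ρ)μ) / ρ
X = (65.1710 − 0.430 × 70.7) / 0.570 = (65.1710 − 30.4010) / 0.570 = 34.7700 / 0.570 = 61.00

61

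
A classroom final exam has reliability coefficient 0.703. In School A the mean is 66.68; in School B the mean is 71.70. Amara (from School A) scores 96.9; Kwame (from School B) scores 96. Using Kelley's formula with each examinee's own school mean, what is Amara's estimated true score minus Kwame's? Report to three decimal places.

-0.858

T̂_Amara = 0.703(96.9) + 0.297(66.68) = 87.92466
T̂_Kwame = 0.703(96) + 0.297(71.70) = 88.78290
Difference = 87.92466 − 88.78290 = -0.85824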